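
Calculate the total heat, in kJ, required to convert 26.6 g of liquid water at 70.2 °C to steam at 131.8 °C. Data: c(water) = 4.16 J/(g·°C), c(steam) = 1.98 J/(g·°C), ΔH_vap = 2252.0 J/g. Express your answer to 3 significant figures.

q1 (heat water 70.2→100.0 °C): 26.6 × 4.16 × 29.8 = 3298 J
q2 (vaporize at 100 °C): 26.6 × 2252.0 = 59903 J
q3 (heat steam 100.0→131.8 °C): 26.6 × 1.98 × 31.8 = 1675 J
Total: 3298 + 59903 + 1675 = 64876 J = 64.9 kJ

q = 64.9 kJ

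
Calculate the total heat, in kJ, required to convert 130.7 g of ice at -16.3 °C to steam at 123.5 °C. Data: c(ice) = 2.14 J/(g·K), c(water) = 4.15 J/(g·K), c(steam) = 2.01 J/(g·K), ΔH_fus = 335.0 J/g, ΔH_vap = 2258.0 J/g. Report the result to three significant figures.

q1 (heat ice -16.3→0.0 °C): 130.7 × 2.14 × 16.3 = 4559 J
q2 (melt at 0 °C): 130.7 × 335.0 = 43785 J
q3 (heat water 0.0→100.0 °C): 130.7 × 4.15 × 100.0 = 54241 J
q4 (vaporize at 100 °C): 130.7 × 2258.0 = 295121 J
q5 (heat steam 100.0→123.5 °C): 130.7 × 2.01 × 23.5 = 6174 J
Total: 4559 + 43785 + 54241 + 295121 + 6174 = 403880 J = 404 kJ

q = 404 kJ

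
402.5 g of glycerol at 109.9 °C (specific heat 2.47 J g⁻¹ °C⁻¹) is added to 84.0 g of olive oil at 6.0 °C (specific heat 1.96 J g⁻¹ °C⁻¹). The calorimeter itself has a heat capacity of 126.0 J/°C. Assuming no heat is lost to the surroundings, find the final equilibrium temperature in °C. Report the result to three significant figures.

T_f = 86.4 °C

Heat lost by glycerol = heat gained by olive oil + calorimeter.
(402.5)(2.47)(109.9 − T) = [(84.0)(1.96) + 126.0](T − 6.0)
994.175 (109.9 − T) = 290.64 (T − 6.0)
109260 − 994.175 T = 290.64 T − 1743.8
111003.8 = 1284.815 T
T = 86.40 °C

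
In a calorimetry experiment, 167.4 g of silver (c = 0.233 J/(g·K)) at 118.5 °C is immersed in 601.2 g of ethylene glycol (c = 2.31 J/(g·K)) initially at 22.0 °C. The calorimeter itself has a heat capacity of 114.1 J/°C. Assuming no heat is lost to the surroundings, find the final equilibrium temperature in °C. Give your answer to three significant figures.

T_f = 24.4 °C

Heat lost by silver = heat gained by ethylene glycol + calorimeter.
(167.4)(0.233)(118.5 − T) = [(601.2)(2.31) + 114.1](T − 22.0)
39.0042 (118.5 − T) = 1502.872 (T − 22.0)
4622.0 − 39.0042 T = 1502.872 T − 33063
37685.0 = 1541.8762 T
T = 24.44 °C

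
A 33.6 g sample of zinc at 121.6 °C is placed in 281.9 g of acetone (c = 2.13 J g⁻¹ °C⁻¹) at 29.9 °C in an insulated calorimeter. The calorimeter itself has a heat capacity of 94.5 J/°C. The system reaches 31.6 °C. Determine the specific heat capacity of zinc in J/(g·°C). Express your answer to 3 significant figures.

q_gained = (281.9 × 2.13 + 94.5) × (31.6 − 29.9) = 1181 J
q_lost = 33.6 × c × (121.6 − 31.6) = 3024 c
Set equal: c = 1181 / 3024 = 0.391 J/(g·°C)

c = 0.391 J/(g·°C)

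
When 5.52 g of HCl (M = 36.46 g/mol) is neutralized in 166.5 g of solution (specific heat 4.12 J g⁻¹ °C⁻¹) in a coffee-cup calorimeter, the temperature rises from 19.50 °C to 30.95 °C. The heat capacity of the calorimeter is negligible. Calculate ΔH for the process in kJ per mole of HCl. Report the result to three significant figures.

ΔH = -51.9 kJ/mol

|ΔT| = |30.95 − 19.50| = 11.45 °C
|q_surr| = (166.5 × 4.12) × 11.45 = 685.98 × 11.45 = 7854 J
n(HCl) = 5.52 / 36.46 = 0.1514 mol
Temperature rose, so q_rxn = −|q_surr| = -7.854 kJ
ΔH = q_rxn / n = -51.88 kJ/mol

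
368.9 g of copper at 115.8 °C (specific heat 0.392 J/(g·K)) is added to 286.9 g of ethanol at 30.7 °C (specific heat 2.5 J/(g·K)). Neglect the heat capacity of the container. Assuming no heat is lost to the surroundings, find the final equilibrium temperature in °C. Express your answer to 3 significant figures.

Heat lost by copper = heat gained by ethanol.
(368.9)(0.392)(115.8 − T) = (286.9)(2.5)(T − 30.7)
144.6088 (115.8 − T) = 717.25 (T − 30.7)
16746 − 144.6088 T = 717.25 T − 22020
38766 = 861.8588 T
T = 44.98 °C

T_f = 45.0 °C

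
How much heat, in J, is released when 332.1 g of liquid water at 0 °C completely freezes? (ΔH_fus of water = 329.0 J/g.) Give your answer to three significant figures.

q = m × ΔH_fus = 332.1 × 329.0 = 109300 J

q = 109000 J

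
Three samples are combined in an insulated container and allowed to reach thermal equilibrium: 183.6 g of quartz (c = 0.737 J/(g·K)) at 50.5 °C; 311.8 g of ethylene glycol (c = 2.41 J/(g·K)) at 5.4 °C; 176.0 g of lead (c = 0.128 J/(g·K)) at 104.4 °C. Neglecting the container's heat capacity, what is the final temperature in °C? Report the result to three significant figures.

Σ mᵢcᵢ(T − Tᵢ) = 0  ⇒  T = Σ mᵢcᵢTᵢ / Σ mᵢcᵢ
Σ mᵢcᵢ = 183.6×0.737 + 311.8×2.41 + 176.0×0.128 = 909.2792
Σ mᵢcᵢTᵢ = 135.3132×50.5 + 751.438×5.4 + 22.528×104.4 = 13243
T = 13243 / 909.2792 = 14.56 °C

T_f = 14.6 °C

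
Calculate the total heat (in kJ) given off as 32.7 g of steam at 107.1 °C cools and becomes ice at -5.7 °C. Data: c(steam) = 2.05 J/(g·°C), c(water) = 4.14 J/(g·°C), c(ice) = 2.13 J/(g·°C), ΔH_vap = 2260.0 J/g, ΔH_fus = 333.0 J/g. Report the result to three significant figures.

q = 99.2 kJ

q1 (cool steam 107.1→100 °C): 32.7 × 2.05 × 7.1 = 476 J
q2 (condense at 100 °C): 32.7 × 2260.0 = 73902 J
q3 (cool water 100→0 °C): 32.7 × 4.14 × 100.0 = 13538 J
q4 (freeze at 0 °C): 32.7 × 333.0 = 10889 J
q5 (cool ice 0→-5.7 °C): 32.7 × 2.13 × 5.7 = 397 J
Total: 476 + 73902 + 13538 + 10889 + 397 = 99202 J = 99.2 kJ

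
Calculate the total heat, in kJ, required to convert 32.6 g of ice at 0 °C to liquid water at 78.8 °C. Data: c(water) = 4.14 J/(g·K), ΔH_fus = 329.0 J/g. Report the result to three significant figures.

q1 (melt at 0 °C): 32.6 × 329.0 = 10725 J
q2 (heat water 0.0→78.8 °C): 32.6 × 4.14 × 78.8 = 10635 J
Total: 10725 + 10635 = 21360 J = 21.4 kJ

q = 21.4 kJ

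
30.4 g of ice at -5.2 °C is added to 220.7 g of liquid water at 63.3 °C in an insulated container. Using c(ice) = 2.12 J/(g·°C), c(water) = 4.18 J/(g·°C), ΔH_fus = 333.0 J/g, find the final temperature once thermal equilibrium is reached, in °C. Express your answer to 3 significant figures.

Heat to bring ice to 0 °C and melt it: q₁ = 30.4×2.12×5.2 + 30.4×333.0 = 10458 J
Heat the water can supply cooling to 0 °C: 220.7×4.18×63.3 = 58395.9 J > q₁, so all ice melts.
Energy balance: 220.7×4.18×(63.3 − T) = 10458 + 30.4×4.18×(T − 0)
922.526(63.3 − T) = 10458 + 127.072 T
58395.9 − 10458 = 1049.598 T
T = 47937.9 / 1049.598 = 45.67 °C

T_f = 45.7 °C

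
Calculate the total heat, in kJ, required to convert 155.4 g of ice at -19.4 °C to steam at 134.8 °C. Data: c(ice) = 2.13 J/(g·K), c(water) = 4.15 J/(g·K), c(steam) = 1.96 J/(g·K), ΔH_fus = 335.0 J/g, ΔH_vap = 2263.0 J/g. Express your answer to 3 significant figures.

q = 485 kJ

q1 (heat ice -19.4→0.0 °C): 155.4 × 2.13 × 19.4 = 6421 J
q2 (melt at 0 °C): 155.4 × 335.0 = 52059 J
q3 (heat water 0.0→100.0 °C): 155.4 × 4.15 × 100.0 = 64491 J
q4 (vaporize at 100 °C): 155.4 × 2263.0 = 351670 J
q5 (heat steam 100.0→134.8 °C): 155.4 × 1.96 × 34.8 = 10600 J
Total: 6421 + 52059 + 64491 + 351670 + 10600 = 485241 J = 485 kJ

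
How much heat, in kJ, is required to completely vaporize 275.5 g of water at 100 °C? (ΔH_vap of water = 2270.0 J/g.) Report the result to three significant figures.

q = m × ΔH_vap = 275.5 × 2270.0 = 625400 J = 625 kJ

q = 625 kJ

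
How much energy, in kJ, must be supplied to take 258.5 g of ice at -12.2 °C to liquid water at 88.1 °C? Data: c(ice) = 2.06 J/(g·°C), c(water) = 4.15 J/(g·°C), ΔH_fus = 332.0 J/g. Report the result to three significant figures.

q = 187 kJ

q1 (heat ice -12.2→0.0 °C): 258.5 × 2.06 × 12.2 = 6497 J
q2 (melt at 0 °C): 258.5 × 332.0 = 85822 J
q3 (heat water 0.0→88.1 °C): 258.5 × 4.15 × 88.1 = 94511 J
Total: 6497 + 85822 + 94511 = 186830 J = 187 kJ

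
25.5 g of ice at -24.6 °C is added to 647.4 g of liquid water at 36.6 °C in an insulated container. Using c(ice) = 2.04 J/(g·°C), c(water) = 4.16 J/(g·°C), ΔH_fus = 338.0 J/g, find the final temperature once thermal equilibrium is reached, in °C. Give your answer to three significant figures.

Heat to bring ice to 0 °C and melt it: q₁ = 25.5×2.04×24.6 + 25.5×338.0 = 9898.7 J
Heat the water can supply cooling to 0 °C: 647.4×4.16×36.6 = 98570.5 J > q₁, so all ice melts.
Energy balance: 647.4×4.16×(36.6 − T) = 9898.7 + 25.5×4.16×(T − 0)
2693.184(36.6 − T) = 9898.7 + 106.08 T
98570.5 − 9898.7 = 2799.264 T
T = 88671.8 / 2799.264 = 31.68 °C

T_f = 31.7 °C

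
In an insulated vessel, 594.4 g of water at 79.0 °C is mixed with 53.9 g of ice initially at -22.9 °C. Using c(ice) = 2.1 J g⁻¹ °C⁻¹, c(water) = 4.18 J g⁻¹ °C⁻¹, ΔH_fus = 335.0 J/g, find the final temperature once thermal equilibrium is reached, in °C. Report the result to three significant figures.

Heat to bring ice to 0 °C and melt it: q₁ = 53.9×2.1×22.9 + 53.9×335.0 = 20649 J
Heat the water can supply cooling to 0 °C: 594.4×4.18×79.0 = 196283 J > q₁, so all ice melts.
Energy balance: 594.4×4.18×(79.0 − T) = 20649 + 53.9×4.18×(T − 0)
2484.592(79.0 − T) = 20649 + 225.302 T
196283 − 20649 = 2709.894 T
T = 175634 / 2709.894 = 64.81 °C

T_f = 64.8 °C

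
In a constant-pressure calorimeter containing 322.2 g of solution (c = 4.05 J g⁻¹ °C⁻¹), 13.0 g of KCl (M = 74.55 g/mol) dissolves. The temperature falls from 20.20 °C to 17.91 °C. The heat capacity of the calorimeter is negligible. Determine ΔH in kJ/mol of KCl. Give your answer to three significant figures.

|ΔT| = |17.91 − 20.20| = 2.29 °C
|q_surr| = (322.2 × 4.05) × 2.29 = 1304.91 × 2.29 = 2988 J
n(KCl) = 13.0 / 74.55 = 0.1744 mol
Temperature fell, so q_rxn = +|q_surr| = 2.988 kJ
ΔH = q_rxn / n = 17.13 kJ/mol

ΔH = 17.1 kJ/mol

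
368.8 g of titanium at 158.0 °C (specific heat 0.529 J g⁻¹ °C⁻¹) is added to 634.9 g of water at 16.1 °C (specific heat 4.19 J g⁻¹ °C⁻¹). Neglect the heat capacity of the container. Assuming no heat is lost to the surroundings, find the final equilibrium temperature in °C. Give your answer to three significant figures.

Heat lost by titanium = heat gained by water.
(368.8)(0.529)(158.0 − T) = (634.9)(4.19)(T − 16.1)
195.0952 (158.0 − T) = 2660.231 (T − 16.1)
30825 − 195.0952 T = 2660.231 T − 42830
73655 = 2855.3262 T
T = 25.80 °C

T_f = 25.8 °C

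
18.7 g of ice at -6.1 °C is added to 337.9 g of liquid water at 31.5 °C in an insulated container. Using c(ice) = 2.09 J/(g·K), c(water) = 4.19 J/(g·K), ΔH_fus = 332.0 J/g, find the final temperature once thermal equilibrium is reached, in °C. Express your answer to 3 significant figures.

Heat to bring ice to 0 °C and melt it: q₁ = 18.7×2.09×6.1 + 18.7×332.0 = 6446.8 J
Heat the water can supply cooling to 0 °C: 337.9×4.19×31.5 = 44597.7 J > q₁, so all ice melts.
Energy balance: 337.9×4.19×(31.5 − T) = 6446.8 + 18.7×4.19×(T − 0)
1415.801(31.5 − T) = 6446.8 + 78.353 T
44597.7 − 6446.8 = 1494.154 T
T = 38150.9 / 1494.154 = 25.53 °C

T_f = 25.5 °C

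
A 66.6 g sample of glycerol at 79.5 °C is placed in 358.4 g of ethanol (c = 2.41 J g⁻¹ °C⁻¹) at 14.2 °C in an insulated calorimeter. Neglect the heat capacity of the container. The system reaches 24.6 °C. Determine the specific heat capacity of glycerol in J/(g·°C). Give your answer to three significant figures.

q_gained = (358.4 × 2.41) × (24.6 − 14.2) = 8983 J
q_lost = 66.6 × c × (79.5 − 24.6) = 3656.34 c
Set equal: c = 8983 / 3656.34 = 2.46 J/(g·°C)

c = 2.46 J/(g·°C)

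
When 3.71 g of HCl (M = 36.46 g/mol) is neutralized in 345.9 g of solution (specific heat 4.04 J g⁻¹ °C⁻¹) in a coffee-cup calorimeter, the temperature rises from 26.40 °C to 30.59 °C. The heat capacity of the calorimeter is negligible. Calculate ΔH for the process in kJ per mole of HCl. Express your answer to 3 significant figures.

|ΔT| = |30.59 − 26.40| = 4.19 °C
|q_surr| = (345.9 × 4.04) × 4.19 = 1397.436 × 4.19 = 5855 J
n(HCl) = 3.71 / 36.46 = 0.1018 mol
Temperature rose, so q_rxn = −|q_surr| = -5.855 kJ
ΔH = q_rxn / n = -57.51 kJ/mol

ΔH = -57.5 kJ/mol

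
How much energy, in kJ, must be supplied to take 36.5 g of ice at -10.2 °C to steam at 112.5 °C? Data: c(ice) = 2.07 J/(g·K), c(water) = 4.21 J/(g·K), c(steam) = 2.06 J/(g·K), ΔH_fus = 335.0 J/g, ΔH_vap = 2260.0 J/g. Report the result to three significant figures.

q = 112 kJ

q1 (heat ice -10.2→0.0 °C): 36.5 × 2.07 × 10.2 = 771 J
q2 (melt at 0 °C): 36.5 × 335.0 = 12228 J
q3 (heat water 0.0→100.0 °C): 36.5 × 4.21 × 100.0 = 15367 J
q4 (vaporize at 100 °C): 36.5 × 2260.0 = 82490 J
q5 (heat steam 100.0→112.5 °C): 36.5 × 2.06 × 12.5 = 940 J
Total: 771 + 12228 + 15367 + 82490 + 940 = 111796 J = 112 kJ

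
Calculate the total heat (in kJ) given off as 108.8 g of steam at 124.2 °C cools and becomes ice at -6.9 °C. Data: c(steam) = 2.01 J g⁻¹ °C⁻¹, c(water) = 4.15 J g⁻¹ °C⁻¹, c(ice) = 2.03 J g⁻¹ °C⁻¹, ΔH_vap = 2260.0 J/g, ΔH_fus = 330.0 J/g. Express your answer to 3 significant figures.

q = 334 kJ

q1 (cool steam 124.2→100 °C): 108.8 × 2.01 × 24.2 = 5292 J
q2 (condense at 100 °C): 108.8 × 2260.0 = 245888 J
q3 (cool water 100→0 °C): 108.8 × 4.15 × 100.0 = 45152 J
q4 (freeze at 0 °C): 108.8 × 330.0 = 35904 J
q5 (cool ice 0→-6.9 °C): 108.8 × 2.03 × 6.9 = 1524 J
Total: 5292 + 245888 + 45152 + 35904 + 1524 = 333760 J = 334 kJ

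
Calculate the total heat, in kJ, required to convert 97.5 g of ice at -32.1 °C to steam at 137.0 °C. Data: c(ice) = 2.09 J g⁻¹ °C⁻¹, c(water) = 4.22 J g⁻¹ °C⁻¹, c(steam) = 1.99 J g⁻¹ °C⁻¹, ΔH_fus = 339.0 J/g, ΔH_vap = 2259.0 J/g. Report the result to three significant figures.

q1 (heat ice -32.1→0.0 °C): 97.5 × 2.09 × 32.1 = 6541 J
q2 (melt at 0 °C): 97.5 × 339.0 = 33053 J
q3 (heat water 0.0→100.0 °C): 97.5 × 4.22 × 100.0 = 41145 J
q4 (vaporize at 100 °C): 97.5 × 2259.0 = 220253 J
q5 (heat steam 100.0→137.0 °C): 97.5 × 1.99 × 37.0 = 7179 J
Total: 6541 + 33053 + 41145 + 220253 + 7179 = 308171 J = 308 kJ

q = 308 kJ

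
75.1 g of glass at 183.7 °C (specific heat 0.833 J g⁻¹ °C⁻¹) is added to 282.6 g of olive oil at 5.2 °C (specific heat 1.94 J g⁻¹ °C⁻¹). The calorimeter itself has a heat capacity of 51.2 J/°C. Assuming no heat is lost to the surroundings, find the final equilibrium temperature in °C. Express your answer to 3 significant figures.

T_f = 22.1 °C

Heat lost by glass = heat gained by olive oil + calorimeter.
(75.1)(0.833)(183.7 − T) = [(282.6)(1.94) + 51.2](T − 5.2)
62.5583 (183.7 − T) = 599.444 (T − 5.2)
11492 − 62.5583 T = 599.444 T − 3117.1
14609.1 = 662.0023 T
T = 22.07 °C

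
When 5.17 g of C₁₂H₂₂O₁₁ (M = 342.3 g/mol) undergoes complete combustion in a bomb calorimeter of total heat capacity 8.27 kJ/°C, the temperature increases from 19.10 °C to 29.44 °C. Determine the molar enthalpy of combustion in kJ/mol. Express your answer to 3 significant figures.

ΔH = -5660 kJ/mol

ΔT = 29.44 − 19.10 = 10.34 °C
q_cal = C_cal × ΔT = 8.27 × 10.34 = 85.5118 kJ
n = 5.17 / 342.3 = 0.01510 mol
q_rxn = −q_cal = -85.5118 kJ
ΔH = -85.5118 / 0.01510 = -5663 kJ/mol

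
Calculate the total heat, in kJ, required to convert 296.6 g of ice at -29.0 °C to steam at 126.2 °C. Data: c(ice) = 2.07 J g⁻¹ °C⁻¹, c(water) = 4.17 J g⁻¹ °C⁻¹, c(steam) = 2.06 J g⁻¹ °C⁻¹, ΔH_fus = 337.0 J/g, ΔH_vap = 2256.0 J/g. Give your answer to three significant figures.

q = 927 kJ

q1 (heat ice -29.0→0.0 °C): 296.6 × 2.07 × 29.0 = 17805 J
q2 (melt at 0 °C): 296.6 × 337.0 = 99954 J
q3 (heat water 0.0→100.0 °C): 296.6 × 4.17 × 100.0 = 123682 J
q4 (vaporize at 100 °C): 296.6 × 2256.0 = 669130 J
q5 (heat steam 100.0→126.2 °C): 296.6 × 2.06 × 26.2 = 16008 J
Total: 17805 + 99954 + 123682 + 669130 + 16008 = 926579 J = 927 kJ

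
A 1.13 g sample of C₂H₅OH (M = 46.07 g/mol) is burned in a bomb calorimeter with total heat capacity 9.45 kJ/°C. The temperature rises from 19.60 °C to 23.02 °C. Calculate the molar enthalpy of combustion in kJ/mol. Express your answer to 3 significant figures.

ΔT = 23.02 − 19.60 = 3.42 °C
q_cal = C_cal × ΔT = 9.45 × 3.42 = 32.319 kJ
n = 1.13 / 46.07 = 0.02453 mol
q_rxn = −q_cal = -32.319 kJ
ΔH = -32.319 / 0.02453 = -1318 kJ/mol

ΔH = -1320 kJ/mol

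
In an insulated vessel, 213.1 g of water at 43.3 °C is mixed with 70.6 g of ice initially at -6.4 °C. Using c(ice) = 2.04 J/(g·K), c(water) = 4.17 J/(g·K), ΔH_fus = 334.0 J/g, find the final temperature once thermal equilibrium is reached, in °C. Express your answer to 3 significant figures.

T_f = 11.8 °C

Heat to bring ice to 0 °C and melt it: q₁ = 70.6×2.04×6.4 + 70.6×334.0 = 24502 J
Heat the water can supply cooling to 0 °C: 213.1×4.17×43.3 = 38477.5 J > q₁, so all ice melts.
Energy balance: 213.1×4.17×(43.3 − T) = 24502 + 70.6×4.17×(T − 0)
888.627(43.3 − T) = 24502 + 294.402 T
38477.5 − 24502 = 1183.029 T
T = 13975.5 / 1183.029 = 11.81 °C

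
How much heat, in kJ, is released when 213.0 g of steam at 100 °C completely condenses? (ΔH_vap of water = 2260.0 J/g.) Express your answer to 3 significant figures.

q = m × ΔH_vap = 213.0 × 2260.0 = 481400 J = 481 kJ

q = 481 kJ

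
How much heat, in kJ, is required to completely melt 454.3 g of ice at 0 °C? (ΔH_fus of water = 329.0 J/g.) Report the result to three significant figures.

q = 149 kJ

q = m × ΔH_fus = 454.3 × 329.0 = 149460 J = 149 kJ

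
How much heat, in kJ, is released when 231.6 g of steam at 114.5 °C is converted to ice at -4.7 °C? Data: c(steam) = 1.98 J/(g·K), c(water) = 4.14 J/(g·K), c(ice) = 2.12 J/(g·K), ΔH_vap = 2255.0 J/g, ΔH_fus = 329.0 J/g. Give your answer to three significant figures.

q = 703 kJ

q1 (cool steam 114.5→100 °C): 231.6 × 1.98 × 14.5 = 6649 J
q2 (condense at 100 °C): 231.6 × 2255.0 = 522258 J
q3 (cool water 100→0 °C): 231.6 × 4.14 × 100.0 = 95882 J
q4 (freeze at 0 °C): 231.6 × 329.0 = 76196 J
q5 (cool ice 0→-4.7 °C): 231.6 × 2.12 × 4.7 = 2308 J
Total: 6649 + 522258 + 95882 + 76196 + 2308 = 703293 J = 703 kJ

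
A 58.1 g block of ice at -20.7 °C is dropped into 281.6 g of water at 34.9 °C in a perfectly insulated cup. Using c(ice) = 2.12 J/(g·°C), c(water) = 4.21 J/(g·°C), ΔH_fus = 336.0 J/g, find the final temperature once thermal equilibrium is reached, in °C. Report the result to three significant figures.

Heat to bring ice to 0 °C and melt it: q₁ = 58.1×2.12×20.7 + 58.1×336.0 = 22071 J
Heat the water can supply cooling to 0 °C: 281.6×4.21×34.9 = 41375.2 J > q₁, so all ice melts.
Energy balance: 281.6×4.21×(34.9 − T) = 22071 + 58.1×4.21×(T − 0)
1185.536(34.9 − T) = 22071 + 244.601 T
41375.2 − 22071 = 1430.137 T
T = 19304.2 / 1430.137 = 13.50 °C

T_f = 13.5 °C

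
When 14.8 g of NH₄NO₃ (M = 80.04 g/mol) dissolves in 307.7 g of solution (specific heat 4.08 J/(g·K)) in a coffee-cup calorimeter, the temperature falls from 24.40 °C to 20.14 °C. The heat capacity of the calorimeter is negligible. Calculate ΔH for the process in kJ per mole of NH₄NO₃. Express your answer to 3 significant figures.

ΔH = 28.9 kJ/mol

|ΔT| = |20.14 − 24.40| = 4.26 °C
|q_surr| = (307.7 × 4.08) × 4.26 = 1255.416 × 4.26 = 5348 J
n(NH₄NO₃) = 14.8 / 80.04 = 0.1849 mol
Temperature fell, so q_rxn = +|q_surr| = 5.348 kJ
ΔH = q_rxn / n = 28.92 kJ/mol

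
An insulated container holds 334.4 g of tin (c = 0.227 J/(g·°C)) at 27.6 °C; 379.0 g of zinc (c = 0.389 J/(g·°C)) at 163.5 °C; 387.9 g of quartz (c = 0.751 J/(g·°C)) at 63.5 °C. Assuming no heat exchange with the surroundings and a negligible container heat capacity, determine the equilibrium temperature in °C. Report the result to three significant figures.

T_f = 86.9 °C

Σ mᵢcᵢ(T − Tᵢ) = 0  ⇒  T = Σ mᵢcᵢTᵢ / Σ mᵢcᵢ
Σ mᵢcᵢ = 334.4×0.227 + 379.0×0.389 + 387.9×0.751 = 514.6527
Σ mᵢcᵢTᵢ = 75.9088×27.6 + 147.431×163.5 + 291.3129×63.5 = 44698
T = 44698 / 514.6527 = 86.85 °C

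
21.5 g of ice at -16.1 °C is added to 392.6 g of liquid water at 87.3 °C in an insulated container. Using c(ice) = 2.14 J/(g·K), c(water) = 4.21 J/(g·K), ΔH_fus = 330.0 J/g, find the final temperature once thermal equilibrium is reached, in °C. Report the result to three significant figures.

T_f = 78.3 °C

Heat to bring ice to 0 °C and melt it: q₁ = 21.5×2.14×16.1 + 21.5×330.0 = 7835.8 J
Heat the water can supply cooling to 0 °C: 392.6×4.21×87.3 = 144293 J > q₁, so all ice melts.
Energy balance: 392.6×4.21×(87.3 − T) = 7835.8 + 21.5×4.21×(T − 0)
1652.846(87.3 − T) = 7835.8 + 90.515 T
144293 − 7835.8 = 1743.361 T
T = 136457.2 / 1743.361 = 78.27 °C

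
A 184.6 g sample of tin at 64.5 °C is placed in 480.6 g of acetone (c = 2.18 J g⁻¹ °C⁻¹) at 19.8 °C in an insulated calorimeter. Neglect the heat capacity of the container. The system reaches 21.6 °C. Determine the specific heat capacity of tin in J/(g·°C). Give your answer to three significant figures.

c = 0.238 J/(g·°C)

q_gained = (480.6 × 2.18) × (21.6 − 19.8) = 1886 J
q_lost = 184.6 × c × (64.5 − 21.6) = 7919.34 c
Set equal: c = 1886 / 7919.34 = 0.238 J/(g·°C)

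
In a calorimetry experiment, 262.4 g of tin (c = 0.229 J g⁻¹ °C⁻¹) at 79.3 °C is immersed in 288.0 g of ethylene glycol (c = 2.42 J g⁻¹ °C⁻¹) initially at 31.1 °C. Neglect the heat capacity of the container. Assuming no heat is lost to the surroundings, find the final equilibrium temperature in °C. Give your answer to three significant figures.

Heat lost by tin = heat gained by ethylene glycol.
(262.4)(0.229)(79.3 − T) = (288.0)(2.42)(T − 31.1)
60.0896 (79.3 − T) = 696.96 (T − 31.1)
4765.1 − 60.0896 T = 696.96 T − 21675
26440.1 = 757.0496 T
T = 34.93 °C

T_f = 34.9 °C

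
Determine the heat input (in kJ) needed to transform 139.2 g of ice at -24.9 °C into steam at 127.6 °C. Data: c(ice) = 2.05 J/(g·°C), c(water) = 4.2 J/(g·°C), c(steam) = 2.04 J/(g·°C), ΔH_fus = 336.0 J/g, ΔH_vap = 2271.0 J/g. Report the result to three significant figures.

q = 436 kJ

q1 (heat ice -24.9→0.0 °C): 139.2 × 2.05 × 24.9 = 7105 J
q2 (melt at 0 °C): 139.2 × 336.0 = 46771 J
q3 (heat water 0.0→100.0 °C): 139.2 × 4.2 × 100.0 = 58464 J
q4 (vaporize at 100 °C): 139.2 × 2271.0 = 316123 J
q5 (heat steam 100.0→127.6 °C): 139.2 × 2.04 × 27.6 = 7838 J
Total: 7105 + 46771 + 58464 + 316123 + 7838 = 436301 J = 436 kJ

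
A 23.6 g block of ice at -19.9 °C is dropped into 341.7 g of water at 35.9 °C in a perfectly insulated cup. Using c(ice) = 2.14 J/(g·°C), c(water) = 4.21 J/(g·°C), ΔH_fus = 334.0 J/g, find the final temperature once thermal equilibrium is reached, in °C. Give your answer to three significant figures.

Heat to bring ice to 0 °C and melt it: q₁ = 23.6×2.14×19.9 + 23.6×334.0 = 8887.4 J
Heat the water can supply cooling to 0 °C: 341.7×4.21×35.9 = 51644.2 J > q₁, so all ice melts.
Energy balance: 341.7×4.21×(35.9 − T) = 8887.4 + 23.6×4.21×(T − 0)
1438.557(35.9 − T) = 8887.4 + 99.356 T
51644.2 − 8887.4 = 1537.913 T
T = 42756.8 / 1537.913 = 27.80 °C

T_f = 27.8 °C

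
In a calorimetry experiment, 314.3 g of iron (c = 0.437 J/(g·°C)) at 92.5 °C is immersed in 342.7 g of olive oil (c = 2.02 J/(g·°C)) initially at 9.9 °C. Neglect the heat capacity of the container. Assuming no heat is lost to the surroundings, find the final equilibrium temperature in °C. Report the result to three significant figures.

Heat lost by iron = heat gained by olive oil.
(314.3)(0.437)(92.5 − T) = (342.7)(2.02)(T − 9.9)
137.3491 (92.5 − T) = 692.254 (T − 9.9)
12705 − 137.3491 T = 692.254 T − 6853.3
19558.3 = 829.6031 T
T = 23.58 °C

T_f = 23.6 °C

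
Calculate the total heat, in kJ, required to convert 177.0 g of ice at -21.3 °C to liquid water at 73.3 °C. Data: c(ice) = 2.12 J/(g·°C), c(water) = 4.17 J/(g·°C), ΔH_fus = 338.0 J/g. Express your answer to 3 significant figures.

q = 122 kJ

q1 (heat ice -21.3→0.0 °C): 177.0 × 2.12 × 21.3 = 7993 J
q2 (melt at 0 °C): 177.0 × 338.0 = 59826 J
q3 (heat water 0.0→73.3 °C): 177.0 × 4.17 × 73.3 = 54102 J
Total: 7993 + 59826 + 54102 = 121921 J = 122 kJ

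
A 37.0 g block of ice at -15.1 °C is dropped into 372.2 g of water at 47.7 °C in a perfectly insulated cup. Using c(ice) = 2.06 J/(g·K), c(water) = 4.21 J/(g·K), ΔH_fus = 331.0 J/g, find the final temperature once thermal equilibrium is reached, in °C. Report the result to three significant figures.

T_f = 35.6 °C

Heat to bring ice to 0 °C and melt it: q₁ = 37.0×2.06×15.1 + 37.0×331.0 = 13398 J
Heat the water can supply cooling to 0 °C: 372.2×4.21×47.7 = 74744.1 J > q₁, so all ice melts.
Energy balance: 372.2×4.21×(47.7 − T) = 13398 + 37.0×4.21×(T − 0)
1566.962(47.7 − T) = 13398 + 155.77 T
74744.1 − 13398 = 1722.732 T
T = 61346.1 / 1722.732 = 35.61 °C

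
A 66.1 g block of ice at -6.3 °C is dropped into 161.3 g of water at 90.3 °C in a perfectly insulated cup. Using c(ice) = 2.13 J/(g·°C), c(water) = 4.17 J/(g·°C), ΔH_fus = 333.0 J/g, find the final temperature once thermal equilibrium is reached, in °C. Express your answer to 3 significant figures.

Heat to bring ice to 0 °C and melt it: q₁ = 66.1×2.13×6.3 + 66.1×333.0 = 22898 J
Heat the water can supply cooling to 0 °C: 161.3×4.17×90.3 = 60737.7 J > q₁, so all ice melts.
Energy balance: 161.3×4.17×(90.3 − T) = 22898 + 66.1×4.17×(T − 0)
672.621(90.3 − T) = 22898 + 275.637 T
60737.7 − 22898 = 948.258 T
T = 37839.7 / 948.258 = 39.90 °C

T_f = 39.9 °C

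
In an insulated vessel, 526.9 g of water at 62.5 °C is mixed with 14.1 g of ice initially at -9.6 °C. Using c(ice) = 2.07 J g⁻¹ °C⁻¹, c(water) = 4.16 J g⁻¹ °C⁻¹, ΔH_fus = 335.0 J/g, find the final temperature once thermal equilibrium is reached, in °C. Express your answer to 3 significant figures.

T_f = 58.6 °C

Heat to bring ice to 0 °C and melt it: q₁ = 14.1×2.07×9.6 + 14.1×335.0 = 5003.7 J
Heat the water can supply cooling to 0 °C: 526.9×4.16×62.5 = 136994 J > q₁, so all ice melts.
Energy balance: 526.9×4.16×(62.5 − T) = 5003.7 + 14.1×4.16×(T − 0)
2191.904(62.5 − T) = 5003.7 + 58.656 T
136994 − 5003.7 = 2250.560 T
T = 131990.3 / 2250.560 = 58.648 °C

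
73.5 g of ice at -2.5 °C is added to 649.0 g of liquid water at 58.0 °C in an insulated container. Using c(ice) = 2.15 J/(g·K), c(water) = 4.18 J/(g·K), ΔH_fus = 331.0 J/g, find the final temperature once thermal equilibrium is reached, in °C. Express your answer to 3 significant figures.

Heat to bring ice to 0 °C and melt it: q₁ = 73.5×2.15×2.5 + 73.5×331.0 = 24724 J
Heat the water can supply cooling to 0 °C: 649.0×4.18×58.0 = 157344 J > q₁, so all ice melts.
Energy balance: 649.0×4.18×(58.0 − T) = 24724 + 73.5×4.18×(T − 0)
2712.82(58.0 − T) = 24724 + 307.23 T
157344 − 24724 = 3020.05 T
T = 132620 / 3020.05 = 43.91 °C

T_f = 43.9 °C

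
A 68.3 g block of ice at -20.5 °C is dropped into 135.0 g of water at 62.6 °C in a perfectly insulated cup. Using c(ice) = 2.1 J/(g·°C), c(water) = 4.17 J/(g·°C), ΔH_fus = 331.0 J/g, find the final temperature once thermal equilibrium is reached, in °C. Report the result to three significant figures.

T_f = 11.4 °C

Heat to bring ice to 0 °C and melt it: q₁ = 68.3×2.1×20.5 + 68.3×331.0 = 25548 J
Heat the water can supply cooling to 0 °C: 135.0×4.17×62.6 = 35240.7 J > q₁, so all ice melts.
Energy balance: 135.0×4.17×(62.6 − T) = 25548 + 68.3×4.17×(T − 0)
562.95(62.6 − T) = 25548 + 284.811 T
35240.7 − 25548 = 847.761 T
T = 9692.7 / 847.761 = 11.43 °C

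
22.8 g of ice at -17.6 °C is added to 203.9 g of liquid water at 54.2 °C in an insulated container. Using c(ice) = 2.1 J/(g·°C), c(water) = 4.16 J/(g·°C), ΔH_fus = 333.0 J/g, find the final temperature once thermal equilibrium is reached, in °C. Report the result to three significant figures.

T_f = 39.8 °C

Heat to bring ice to 0 °C and melt it: q₁ = 22.8×2.1×17.6 + 22.8×333.0 = 8435.1 J
Heat the water can supply cooling to 0 °C: 203.9×4.16×54.2 = 45973.7 J > q₁, so all ice melts.
Energy balance: 203.9×4.16×(54.2 − T) = 8435.1 + 22.8×4.16×(T − 0)
848.224(54.2 − T) = 8435.1 + 94.848 T
45973.7 − 8435.1 = 943.072 T
T = 37538.6 / 943.072 = 39.80 °C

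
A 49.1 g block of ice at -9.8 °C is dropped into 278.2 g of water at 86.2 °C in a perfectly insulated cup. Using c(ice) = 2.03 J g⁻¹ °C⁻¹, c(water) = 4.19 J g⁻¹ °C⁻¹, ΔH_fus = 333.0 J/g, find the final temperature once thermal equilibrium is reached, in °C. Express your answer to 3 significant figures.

Heat to bring ice to 0 °C and melt it: q₁ = 49.1×2.03×9.8 + 49.1×333.0 = 17327 J
Heat the water can supply cooling to 0 °C: 278.2×4.19×86.2 = 100480 J > q₁, so all ice melts.
Energy balance: 278.2×4.19×(86.2 − T) = 17327 + 49.1×4.19×(T − 0)
1165.658(86.2 − T) = 17327 + 205.729 T
100480 − 17327 = 1371.387 T
T = 83153 / 1371.387 = 60.63 °C

T_f = 60.6 °C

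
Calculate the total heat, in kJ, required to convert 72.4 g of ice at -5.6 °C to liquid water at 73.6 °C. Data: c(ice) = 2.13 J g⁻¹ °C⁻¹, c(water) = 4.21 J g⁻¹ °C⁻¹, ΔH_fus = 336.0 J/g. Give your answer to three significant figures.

q = 47.6 kJ

q1 (heat ice -5.6→0.0 °C): 72.4 × 2.13 × 5.6 = 864 J
q2 (melt at 0 °C): 72.4 × 336.0 = 24326 J
q3 (heat water 0.0→73.6 °C): 72.4 × 4.21 × 73.6 = 22434 J
Total: 864 + 24326 + 22434 = 47624 J = 47.6 kJ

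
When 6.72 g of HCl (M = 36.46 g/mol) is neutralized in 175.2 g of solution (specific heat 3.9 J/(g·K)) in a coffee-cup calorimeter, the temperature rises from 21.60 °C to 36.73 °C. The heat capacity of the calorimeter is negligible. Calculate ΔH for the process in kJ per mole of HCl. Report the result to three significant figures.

|ΔT| = |36.73 − 21.60| = 15.13 °C
|q_surr| = (175.2 × 3.9) × 15.13 = 683.28 × 15.13 = 10340 J
n(HCl) = 6.72 / 36.46 = 0.1843 mol
Temperature rose, so q_rxn = −|q_surr| = -10.34 kJ
ΔH = q_rxn / n = -56.10 kJ/mol

ΔH = -56.1 kJ/mol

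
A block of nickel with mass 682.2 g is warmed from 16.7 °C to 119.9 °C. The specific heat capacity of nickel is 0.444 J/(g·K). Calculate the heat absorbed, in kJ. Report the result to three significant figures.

q = m c ΔT = 682.2 × 0.444 × (119.9 − 16.7)
q = 682.2 × 0.444 × 103.2 = 31260 J = 31.3 kJ

q = 31.3 kJ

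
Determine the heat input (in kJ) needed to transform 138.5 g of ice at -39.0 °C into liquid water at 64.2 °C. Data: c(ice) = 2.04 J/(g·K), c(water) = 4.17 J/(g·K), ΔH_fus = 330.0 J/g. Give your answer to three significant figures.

q1 (heat ice -39.0→0.0 °C): 138.5 × 2.04 × 39.0 = 11019 J
q2 (melt at 0 °C): 138.5 × 330.0 = 45705 J
q3 (heat water 0.0→64.2 °C): 138.5 × 4.17 × 64.2 = 37078 J
Total: 11019 + 45705 + 37078 = 93802 J = 93.8 kJ

q = 93.8 kJ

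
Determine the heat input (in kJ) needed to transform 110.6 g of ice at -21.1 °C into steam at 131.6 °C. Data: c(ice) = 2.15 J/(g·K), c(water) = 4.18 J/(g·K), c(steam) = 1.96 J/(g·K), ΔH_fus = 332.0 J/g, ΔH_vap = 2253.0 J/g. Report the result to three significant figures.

q1 (heat ice -21.1→0.0 °C): 110.6 × 2.15 × 21.1 = 5017 J
q2 (melt at 0 °C): 110.6 × 332.0 = 36719 J
q3 (heat water 0.0→100.0 °C): 110.6 × 4.18 × 100.0 = 46231 J
q4 (vaporize at 100 °C): 110.6 × 2253.0 = 249182 J
q5 (heat steam 100.0→131.6 °C): 110.6 × 1.96 × 31.6 = 6850 J
Total: 5017 + 36719 + 46231 + 249182 + 6850 = 343999 J = 344 kJ

q = 344 kJ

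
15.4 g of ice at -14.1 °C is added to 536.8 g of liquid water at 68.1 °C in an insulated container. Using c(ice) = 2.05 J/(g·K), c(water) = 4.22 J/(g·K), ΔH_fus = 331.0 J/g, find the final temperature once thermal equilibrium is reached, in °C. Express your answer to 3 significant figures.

Heat to bring ice to 0 °C and melt it: q₁ = 15.4×2.05×14.1 + 15.4×331.0 = 5542.5 J
Heat the water can supply cooling to 0 °C: 536.8×4.22×68.1 = 154267 J > q₁, so all ice melts.
Energy balance: 536.8×4.22×(68.1 − T) = 5542.5 + 15.4×4.22×(T − 0)
2265.296(68.1 − T) = 5542.5 + 64.988 T
154267 − 5542.5 = 2330.284 T
T = 148724.5 / 2330.284 = 63.82 °C

T_f = 63.8 °C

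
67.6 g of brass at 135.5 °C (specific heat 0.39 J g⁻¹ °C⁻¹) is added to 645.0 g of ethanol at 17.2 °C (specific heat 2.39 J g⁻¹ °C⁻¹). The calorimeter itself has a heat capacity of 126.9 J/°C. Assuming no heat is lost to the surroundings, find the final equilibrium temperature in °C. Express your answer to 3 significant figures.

T_f = 19.0 °C

Heat lost by brass = heat gained by ethanol + calorimeter.
(67.6)(0.39)(135.5 − T) = [(645.0)(2.39) + 126.9](T − 17.2)
26.364 (135.5 − T) = 1668.45 (T − 17.2)
3572.3 − 26.364 T = 1668.45 T − 28697
32269.3 = 1694.814 T
T = 19.04 °C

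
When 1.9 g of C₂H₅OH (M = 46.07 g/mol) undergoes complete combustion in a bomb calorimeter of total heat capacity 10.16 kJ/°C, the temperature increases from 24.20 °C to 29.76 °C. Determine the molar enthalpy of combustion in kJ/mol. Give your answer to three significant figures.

ΔH = -1370 kJ/mol

ΔT = 29.76 − 24.20 = 5.56 °C
q_cal = C_cal × ΔT = 10.16 × 5.56 = 56.4896 kJ
n = 1.9 / 46.07 = 0.04124 mol
q_rxn = −q_cal = -56.4896 kJ
ΔH = -56.4896 / 0.04124 = -1370 kJ/mol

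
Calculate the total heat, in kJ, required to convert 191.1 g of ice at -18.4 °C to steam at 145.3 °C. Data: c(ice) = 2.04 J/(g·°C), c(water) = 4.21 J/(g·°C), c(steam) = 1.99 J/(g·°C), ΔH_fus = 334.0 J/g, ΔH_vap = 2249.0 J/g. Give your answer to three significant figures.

q1 (heat ice -18.4→0.0 °C): 191.1 × 2.04 × 18.4 = 7173 J
q2 (melt at 0 °C): 191.1 × 334.0 = 63827 J
q3 (heat water 0.0→100.0 °C): 191.1 × 4.21 × 100.0 = 80453 J
q4 (vaporize at 100 °C): 191.1 × 2249.0 = 429784 J
q5 (heat steam 100.0→145.3 °C): 191.1 × 1.99 × 45.3 = 17227 J
Total: 7173 + 63827 + 80453 + 429784 + 17227 = 598464 J = 598 kJ

q = 598 kJ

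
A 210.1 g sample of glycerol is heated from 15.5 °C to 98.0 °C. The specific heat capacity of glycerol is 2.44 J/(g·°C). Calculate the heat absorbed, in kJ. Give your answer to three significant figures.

q = m c ΔT = 210.1 × 2.44 × (98.0 − 15.5)
q = 210.1 × 2.44 × 82.5 = 42290 J = 42.3 kJ

q = 42.3 kJ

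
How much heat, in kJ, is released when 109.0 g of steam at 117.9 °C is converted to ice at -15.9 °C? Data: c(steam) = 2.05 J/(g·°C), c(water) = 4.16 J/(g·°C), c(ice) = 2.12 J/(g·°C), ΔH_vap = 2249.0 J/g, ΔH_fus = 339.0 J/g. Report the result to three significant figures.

q = 335 kJ

q1 (cool steam 117.9→100 °C): 109.0 × 2.05 × 17.9 = 4000 J
q2 (condense at 100 °C): 109.0 × 2249.0 = 245141 J
q3 (cool water 100→0 °C): 109.0 × 4.16 × 100.0 = 45344 J
q4 (freeze at 0 °C): 109.0 × 339.0 = 36951 J
q5 (cool ice 0→-15.9 °C): 109.0 × 2.12 × 15.9 = 3674 J
Total: 4000 + 245141 + 45344 + 36951 + 3674 = 335110 J = 335 kJ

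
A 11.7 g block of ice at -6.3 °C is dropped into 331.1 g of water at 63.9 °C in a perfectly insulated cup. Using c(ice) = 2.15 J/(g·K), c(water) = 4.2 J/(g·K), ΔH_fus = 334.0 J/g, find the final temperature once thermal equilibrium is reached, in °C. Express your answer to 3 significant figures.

Heat to bring ice to 0 °C and melt it: q₁ = 11.7×2.15×6.3 + 11.7×334.0 = 4066.3 J
Heat the water can supply cooling to 0 °C: 331.1×4.2×63.9 = 88860.6 J > q₁, so all ice melts.
Energy balance: 331.1×4.2×(63.9 − T) = 4066.3 + 11.7×4.2×(T − 0)
1390.62(63.9 − T) = 4066.3 + 49.14 T
88860.6 − 4066.3 = 1439.76 T
T = 84794.3 / 1439.76 = 58.89 °C

T_f = 58.9 °C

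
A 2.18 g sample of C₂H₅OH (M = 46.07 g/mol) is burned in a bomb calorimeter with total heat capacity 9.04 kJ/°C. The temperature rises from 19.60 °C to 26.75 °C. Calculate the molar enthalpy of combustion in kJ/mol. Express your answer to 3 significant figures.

ΔH = -1370 kJ/mol

ΔT = 26.75 − 19.60 = 7.15 °C
q_cal = C_cal × ΔT = 9.04 × 7.15 = 64.636 kJ
n = 2.18 / 46.07 = 0.04732 mol
q_rxn = −q_cal = -64.636 kJ
ΔH = -64.636 / 0.04732 = -1366 kJ/mol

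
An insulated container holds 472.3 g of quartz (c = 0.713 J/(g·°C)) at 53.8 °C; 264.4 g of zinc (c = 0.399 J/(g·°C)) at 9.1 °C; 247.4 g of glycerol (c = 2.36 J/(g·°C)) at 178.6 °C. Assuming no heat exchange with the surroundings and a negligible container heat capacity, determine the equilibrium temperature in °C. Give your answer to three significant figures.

Σ mᵢcᵢ(T − Tᵢ) = 0  ⇒  T = Σ mᵢcᵢTᵢ / Σ mᵢcᵢ
Σ mᵢcᵢ = 472.3×0.713 + 264.4×0.399 + 247.4×2.36 = 1026.1095
Σ mᵢcᵢTᵢ = 336.7499×53.8 + 105.4956×9.1 + 583.864×178.6 = 123360
T = 123360 / 1026.1095 = 120.2 °C

T_f = 120 °C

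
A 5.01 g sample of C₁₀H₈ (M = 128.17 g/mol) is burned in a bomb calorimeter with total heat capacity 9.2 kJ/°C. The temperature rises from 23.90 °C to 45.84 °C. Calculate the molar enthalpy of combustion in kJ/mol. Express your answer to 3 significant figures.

ΔT = 45.84 − 23.90 = 21.94 °C
q_cal = C_cal × ΔT = 9.2 × 21.94 = 201.848 kJ
n = 5.01 / 128.17 = 0.03909 mol
q_rxn = −q_cal = -201.848 kJ
ΔH = -201.848 / 0.03909 = -5164 kJ/mol

ΔH = -5160 kJ/mol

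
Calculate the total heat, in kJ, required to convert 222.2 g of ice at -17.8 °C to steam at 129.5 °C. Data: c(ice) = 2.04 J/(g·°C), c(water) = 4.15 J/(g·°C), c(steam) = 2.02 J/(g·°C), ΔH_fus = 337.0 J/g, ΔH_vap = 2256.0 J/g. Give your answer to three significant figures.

q = 690 kJ

q1 (heat ice -17.8→0.0 °C): 222.2 × 2.04 × 17.8 = 8069 J
q2 (melt at 0 °C): 222.2 × 337.0 = 74881 J
q3 (heat water 0.0→100.0 °C): 222.2 × 4.15 × 100.0 = 92213 J
q4 (vaporize at 100 °C): 222.2 × 2256.0 = 501283 J
q5 (heat steam 100.0→129.5 °C): 222.2 × 2.02 × 29.5 = 13241 J
Total: 8069 + 74881 + 92213 + 501283 + 13241 = 689687 J = 690 kJ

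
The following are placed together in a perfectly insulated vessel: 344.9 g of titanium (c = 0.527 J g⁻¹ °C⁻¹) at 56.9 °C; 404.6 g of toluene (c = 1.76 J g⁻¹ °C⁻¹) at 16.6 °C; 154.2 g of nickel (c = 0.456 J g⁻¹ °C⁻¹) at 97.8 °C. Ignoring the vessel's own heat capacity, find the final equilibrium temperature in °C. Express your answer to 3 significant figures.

Σ mᵢcᵢ(T − Tᵢ) = 0  ⇒  T = Σ mᵢcᵢTᵢ / Σ mᵢcᵢ
Σ mᵢcᵢ = 344.9×0.527 + 404.6×1.76 + 154.2×0.456 = 964.1735
Σ mᵢcᵢTᵢ = 181.7623×56.9 + 712.096×16.6 + 70.3152×97.8 = 29040
T = 29040 / 964.1735 = 30.12 °C

T_f = 30.1 °C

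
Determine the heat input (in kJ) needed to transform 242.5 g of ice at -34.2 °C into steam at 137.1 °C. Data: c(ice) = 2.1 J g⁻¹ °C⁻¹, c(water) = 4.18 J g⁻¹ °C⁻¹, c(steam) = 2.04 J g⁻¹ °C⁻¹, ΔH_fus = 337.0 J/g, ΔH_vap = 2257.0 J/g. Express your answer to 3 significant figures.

q = 766 kJ

q1 (heat ice -34.2→0.0 °C): 242.5 × 2.1 × 34.2 = 17416 J
q2 (melt at 0 °C): 242.5 × 337.0 = 81723 J
q3 (heat water 0.0→100.0 °C): 242.5 × 4.18 × 100.0 = 101365 J
q4 (vaporize at 100 °C): 242.5 × 2257.0 = 547323 J
q5 (heat steam 100.0→137.1 °C): 242.5 × 2.04 × 37.1 = 18353 J
Total: 17416 + 81723 + 101365 + 547323 + 18353 = 766180 J = 766 kJ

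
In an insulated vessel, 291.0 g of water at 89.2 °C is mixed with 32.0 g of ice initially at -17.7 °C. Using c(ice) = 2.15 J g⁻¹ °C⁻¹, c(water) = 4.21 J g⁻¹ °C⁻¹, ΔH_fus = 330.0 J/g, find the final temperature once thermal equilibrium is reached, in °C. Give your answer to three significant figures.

T_f = 71.7 °C

Heat to bring ice to 0 °C and melt it: q₁ = 32.0×2.15×17.7 + 32.0×330.0 = 11778 J
Heat the water can supply cooling to 0 °C: 291.0×4.21×89.2 = 109280 J > q₁, so all ice melts.
Energy balance: 291.0×4.21×(89.2 − T) = 11778 + 32.0×4.21×(T − 0)
1225.11(89.2 − T) = 11778 + 134.72 T
109280 − 11778 = 1359.83 T
T = 97502 / 1359.83 = 71.70 °C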